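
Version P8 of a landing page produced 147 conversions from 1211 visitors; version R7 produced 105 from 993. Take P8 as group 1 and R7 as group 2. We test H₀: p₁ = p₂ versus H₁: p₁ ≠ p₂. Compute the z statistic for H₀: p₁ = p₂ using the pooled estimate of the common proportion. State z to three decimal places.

z = 1.149

p̂₁ = 147/1211 = 0.12139, p̂₂ = 105/993 = 0.10574.
Pooled p̂ = (147+105)/(1211+993) = 252/2204 = 0.11434.
SE = √(p̂(1−p̂)(1/n₁+1/n₂)) = √(0.11434·0.88566·0.00183281) = √(0.000185599) = 0.01362.
z = (0.12139 − 0.10574)/0.01362 = 0.01565/0.01362 = 1.149.
p-value = 2·P(Z > 1.149) ≈ 0.2507.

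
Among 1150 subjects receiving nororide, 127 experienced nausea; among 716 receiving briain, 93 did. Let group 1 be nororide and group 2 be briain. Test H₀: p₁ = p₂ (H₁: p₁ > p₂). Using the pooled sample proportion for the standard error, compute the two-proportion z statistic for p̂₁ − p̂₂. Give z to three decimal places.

z = -1.267

p̂₁ = 127/1150 ≈ 0.110435, p̂₂ = 93/716 ≈ 0.129888.
Pooled p̂ = (127+93)/(1150+716) = 220/1866 = 0.117899.
SE = √(p̂(1−p̂)(1/n₁+1/n₂)) = √(0.117899·0.882101·0.00226621) = √(0.000235684) = 0.015352.
z = (0.110435 − 0.129888)/0.015352 = -0.019453/0.015352 = -1.267.
p-value = P(Z > -1.267) ≈ 0.8975.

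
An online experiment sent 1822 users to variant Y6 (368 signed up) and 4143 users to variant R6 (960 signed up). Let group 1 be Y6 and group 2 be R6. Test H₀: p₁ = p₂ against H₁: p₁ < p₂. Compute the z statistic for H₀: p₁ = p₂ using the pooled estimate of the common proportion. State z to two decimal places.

z = -2.54

p̂₁ = 368/1822 = 0.2020, p̂₂ = 960/4143 = 0.2317.
Pooled p̂ = (368+960)/(1822+4143) = 1328/5965 = 0.2226.
SE = √(p̂(1−p̂)(1/n₁+1/n₂)) = √(0.2226·0.7774·0.000790218) = √(0.000136761) = 0.0117.
z = (0.2020 − 0.2317)/0.0117 = -0.0297/0.0117 = -2.54.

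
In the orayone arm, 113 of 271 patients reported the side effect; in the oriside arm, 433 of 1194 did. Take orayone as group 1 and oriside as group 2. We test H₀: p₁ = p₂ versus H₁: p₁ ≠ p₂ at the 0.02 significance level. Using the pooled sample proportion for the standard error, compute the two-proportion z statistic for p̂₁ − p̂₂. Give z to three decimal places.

p̂₁ = 113/271 ≈ 0.41697, p̂₂ = 433/1194 ≈ 0.36265.
Pooled p̂ = (113+433)/(271+1194) = 546/1465 = 0.37270.
SE = √(0.233794 × 0.00452756) = 0.03253.
z = (0.41697 − 0.36265)/0.03253 = 0.05432/0.03253 = 1.670.
Two-sided p-value ≈ 2·Φ(−1.670) = 0.0950; since p > α = 0.02, fail to reject H₀.

z = 1.670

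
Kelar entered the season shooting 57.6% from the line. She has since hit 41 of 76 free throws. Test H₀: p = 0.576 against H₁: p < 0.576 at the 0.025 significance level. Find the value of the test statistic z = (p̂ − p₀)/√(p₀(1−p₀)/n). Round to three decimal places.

p̂ = 41/76 = 0.53947.
SE = √(p₀(1−p₀)/n) = √(0.24422/76) = 0.05669.
z = (0.53947 − 0.576)/0.05669 = -0.03653/0.05669 = -0.644.
p-value = P(Z < -0.644) ≈ 0.2597, so at α = 0.025 we fail to reject H₀.

z = -0.644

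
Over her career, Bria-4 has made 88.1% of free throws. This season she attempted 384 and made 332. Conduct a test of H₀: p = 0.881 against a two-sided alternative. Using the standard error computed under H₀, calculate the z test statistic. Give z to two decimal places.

p̂ = 332/384 = 0.8646.
Under H₀, SE = √(0.881·0.119/384) = √(0.000273018) = 0.0165.
z = (0.8646 − 0.881)/0.0165 = -0.0164/0.0165 = -0.99.

z = -0.99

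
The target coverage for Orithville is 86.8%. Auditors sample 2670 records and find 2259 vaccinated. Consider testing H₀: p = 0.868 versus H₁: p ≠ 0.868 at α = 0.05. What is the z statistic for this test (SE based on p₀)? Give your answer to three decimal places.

z = -3.348

p̂ = 2259/2670 = 0.84607.
Standard error under H₀: √(0.868×0.132/2670) = 0.00655.
z = (0.84607 − 0.868)/0.00655 = -0.02193/0.00655 = -3.348.
p-value = 2·P(Z > 3.348) ≈ 0.0008; since p < α = 0.05, reject H₀.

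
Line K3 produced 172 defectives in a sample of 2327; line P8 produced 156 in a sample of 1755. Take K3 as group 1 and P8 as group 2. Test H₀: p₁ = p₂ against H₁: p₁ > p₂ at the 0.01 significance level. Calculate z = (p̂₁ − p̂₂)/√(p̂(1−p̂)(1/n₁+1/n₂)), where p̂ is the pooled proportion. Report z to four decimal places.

z = -1.7423

p̂₁ = 172/2327 = 0.0739149, p̂₂ = 156/1755 = 0.0888889.
Pooled p̂ = (172+156)/(2327+1755) = 328/4082 = 0.0803528.
SE = √(p̂(1−p̂)(1/n₁+1/n₂)) = √(0.0803528·0.9196472·0.000999538) = √(7.38621e-05) = 0.0085943.
z = (0.0739149 − 0.0888889)/0.0085943 = -0.0149740/0.0085943 = -1.7423.
p-value = P(Z > -1.742) ≈ 0.9593; since p > α = 0.01, fail to reject H₀.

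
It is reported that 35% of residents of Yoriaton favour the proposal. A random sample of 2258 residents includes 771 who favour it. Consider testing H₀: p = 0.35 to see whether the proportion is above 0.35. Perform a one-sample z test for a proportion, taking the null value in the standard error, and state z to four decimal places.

z = -0.8515

p̂ = 771/2258 = 0.341453.
Standard error under H₀: √(0.35×0.65/2258) = 0.010038.
z = (0.341453 − 0.35)/0.010038 = -0.008547/0.010038 = -0.8515.
p-value = P(Z > -0.852) ≈ 0.8028.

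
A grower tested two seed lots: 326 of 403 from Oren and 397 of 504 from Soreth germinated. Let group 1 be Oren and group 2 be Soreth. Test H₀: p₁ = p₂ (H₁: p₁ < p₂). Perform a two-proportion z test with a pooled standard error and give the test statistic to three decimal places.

z = 0.790

p̂₁ = 326/403 = 0.80893, p̂₂ = 397/504 = 0.78770.
Pooled p̂ = (326+397)/(403+504) = 723/907 = 0.79713.
SE = √(p̂(1−p̂)(1/n₁+1/n₂)) = √(0.79713·0.20287·0.00446552) = √(0.000722126) = 0.02687.
z = (0.80893 − 0.78770)/0.02687 = 0.02123/0.02687 = 0.790.
p-value = P(Z < 0.790) ≈ 0.7853.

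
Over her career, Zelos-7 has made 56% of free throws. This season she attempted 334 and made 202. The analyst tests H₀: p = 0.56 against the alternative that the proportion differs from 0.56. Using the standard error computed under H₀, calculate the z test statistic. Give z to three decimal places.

z = 1.649

p̂ = 202/334 ≈ 0.60479.
Standard error under H₀: √(0.56×0.44/334) = 0.02716.
z = (0.60479 − 0.56)/0.02716 = 0.04479/0.02716 = 1.649.
p-value = 2·P(Z > 1.649) ≈ 0.0991.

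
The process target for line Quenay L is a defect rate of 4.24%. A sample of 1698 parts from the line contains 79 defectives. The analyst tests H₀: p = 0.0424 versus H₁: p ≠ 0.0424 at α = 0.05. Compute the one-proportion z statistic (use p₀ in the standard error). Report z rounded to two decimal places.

z = 0.84

p̂ = 79/1698 ≈ 0.0465.
SE = √(p₀(1−p₀)/n) = √(0.040602/1698) = 0.0049.
z = (0.0465 − 0.0424)/0.0049 = 0.0041/0.0049 = 0.84.
Two-sided p-value ≈ 2·Φ(−0.844) = 0.3989. With α = 0.05, fail to reject H₀.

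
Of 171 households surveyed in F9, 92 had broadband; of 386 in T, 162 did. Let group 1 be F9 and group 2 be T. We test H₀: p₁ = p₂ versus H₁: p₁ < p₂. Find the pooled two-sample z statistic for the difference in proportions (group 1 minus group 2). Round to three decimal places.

p̂₁ = 92/171 = 0.53801, p̂₂ = 162/386 = 0.41969.
Pooled p̂ = (92+162)/(171+386) = 254/557 = 0.45601.
SE = √(0.248065 × 0.00843863) = 0.04575.
z = (0.53801 − 0.41969)/0.04575 = 0.11832/0.04575 = 2.586.

z = 2.586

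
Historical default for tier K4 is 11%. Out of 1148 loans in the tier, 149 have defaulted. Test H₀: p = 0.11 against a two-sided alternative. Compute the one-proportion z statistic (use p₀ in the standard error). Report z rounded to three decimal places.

z = 2.143

p̂ = 149/1148 = 0.129791.
Standard error under H₀: √(0.11×0.89/1148) = 0.009235.
z = (0.129791 − 0.11)/0.009235 = 0.019791/0.009235 = 2.143.
Two-sided p-value ≈ 2·Φ(−2.143) = 0.0321.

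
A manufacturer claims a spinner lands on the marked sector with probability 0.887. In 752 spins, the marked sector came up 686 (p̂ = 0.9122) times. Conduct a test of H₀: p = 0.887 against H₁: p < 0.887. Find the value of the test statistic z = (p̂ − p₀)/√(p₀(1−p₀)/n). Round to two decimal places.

z = 2.19

p̂ = 686/752 = 0.9122.
SE = √(p₀(1−p₀)/n) = √(0.10023/752) = 0.0115.
z = (0.9122 − 0.887)/0.0115 = 0.0252/0.0115 = 2.19.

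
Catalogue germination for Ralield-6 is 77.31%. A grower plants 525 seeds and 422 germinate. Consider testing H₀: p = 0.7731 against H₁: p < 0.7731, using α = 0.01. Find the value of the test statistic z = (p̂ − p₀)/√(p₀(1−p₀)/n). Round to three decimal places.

z = 1.680

p̂ = 422/525 ≈ 0.80381.
Under H₀, SE = √(0.7731·0.2269/525) = √(0.000334126) = 0.01828.
z = (0.80381 − 0.7731)/0.01828 = 0.03071/0.01828 = 1.680.
p-value = P(Z < 1.680) ≈ 0.9535, so at α = 0.01 we fail to reject H₀.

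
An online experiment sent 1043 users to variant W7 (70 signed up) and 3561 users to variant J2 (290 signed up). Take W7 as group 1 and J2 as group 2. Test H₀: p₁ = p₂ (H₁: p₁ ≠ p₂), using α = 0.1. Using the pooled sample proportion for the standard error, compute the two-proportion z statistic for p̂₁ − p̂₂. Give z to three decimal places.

z = -1.515

p̂₁ = 70/1043 ≈ 0.067114, p̂₂ = 290/3561 ≈ 0.081438.
Pooled p̂ = (70+290)/(1043+3561) = 360/4604 = 0.078193.
SE = √(0.0720787 × 0.00123959) = 0.009452.
z = (0.067114 − 0.081438)/0.009452 = -0.014324/0.009452 = -1.515.
p-value = 2·P(Z > 1.515) ≈ 0.1297. With α = 0.1, fail to reject H₀.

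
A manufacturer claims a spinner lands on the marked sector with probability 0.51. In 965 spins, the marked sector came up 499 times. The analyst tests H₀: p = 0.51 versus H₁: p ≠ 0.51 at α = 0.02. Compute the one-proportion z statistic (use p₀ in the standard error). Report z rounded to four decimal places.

z = 0.4411

p̂ = 499/965 ≈ 0.517098.
Standard error under H₀: √(0.51×0.49/965) = 0.016092.
z = (0.517098 − 0.51)/0.016092 = 0.007098/0.016092 = 0.4411.
p-value = 2·P(Z > 0.441) ≈ 0.6591. With α = 0.02, fail to reject H₀.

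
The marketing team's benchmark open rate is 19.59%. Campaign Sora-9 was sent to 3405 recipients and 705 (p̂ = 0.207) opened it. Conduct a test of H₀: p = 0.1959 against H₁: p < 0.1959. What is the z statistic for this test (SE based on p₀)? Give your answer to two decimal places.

p̂ = 705/3405 ≈ 0.20705.
Standard error under H₀: √(0.1959×0.8041/3405) = 0.00680.
z = (0.20705 − 0.1959)/0.00680 = 0.01115/0.00680 = 1.64.

z = 1.64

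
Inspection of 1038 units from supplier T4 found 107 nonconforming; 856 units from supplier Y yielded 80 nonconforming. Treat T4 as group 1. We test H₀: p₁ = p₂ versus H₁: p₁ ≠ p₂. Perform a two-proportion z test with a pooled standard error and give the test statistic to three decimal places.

p̂₁ = 107/1038 = 0.10308, p̂₂ = 80/856 = 0.09346.
Pooled p̂ = (107+80)/(1038+856) = 187/1894 = 0.09873.
SE = √(p̂(1−p̂)(1/n₁+1/n₂)) = √(0.09873·0.90127·0.00213162) = √(0.000189681) = 0.01377.
z = (0.10308 − 0.09346)/0.01377 = 0.00962/0.01377 = 0.699.
p-value = 2·P(Z > 0.699) ≈ 0.4846.

z = 0.699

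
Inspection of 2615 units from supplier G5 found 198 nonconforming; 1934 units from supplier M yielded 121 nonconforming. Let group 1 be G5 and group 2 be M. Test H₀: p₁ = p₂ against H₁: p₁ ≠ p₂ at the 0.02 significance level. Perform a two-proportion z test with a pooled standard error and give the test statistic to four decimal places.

p̂₁ = 198/2615 ≈ 0.075717, p̂₂ = 121/1934 ≈ 0.062565.
Pooled p̂ = (198+121)/(2615+1934) = 319/4549 = 0.070125.
SE = √(p̂(1−p̂)(1/n₁+1/n₂)) = √(0.070125·0.929875·0.000899472) = √(5.86526e-05) = 0.007658.
z = (0.075717 − 0.062565)/0.007658 = 0.013152/0.007658 = 1.7174.
p-value = 2·P(Z > 1.717) ≈ 0.0859, so at α = 0.02 we fail to reject H₀.

z = 1.7174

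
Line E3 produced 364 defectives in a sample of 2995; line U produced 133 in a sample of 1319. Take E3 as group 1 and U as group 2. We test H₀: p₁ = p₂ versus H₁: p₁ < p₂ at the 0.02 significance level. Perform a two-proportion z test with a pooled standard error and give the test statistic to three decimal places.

z = 1.962

p̂₁ = 364/2995 ≈ 0.121536, p̂₂ = 133/1319 ≈ 0.100834.
Pooled p̂ = (364+133)/(2995+1319) = 497/4314 = 0.115206.
SE = √(p̂(1−p̂)(1/n₁+1/n₂)) = √(0.115206·0.884794·0.00109204) = √(0.000111316) = 0.010551.
z = (0.121536 − 0.100834)/0.010551 = 0.020702/0.010551 = 1.962.
p-value = P(Z < 1.962) ≈ 0.9751; since p > α = 0.02, fail to reject H₀.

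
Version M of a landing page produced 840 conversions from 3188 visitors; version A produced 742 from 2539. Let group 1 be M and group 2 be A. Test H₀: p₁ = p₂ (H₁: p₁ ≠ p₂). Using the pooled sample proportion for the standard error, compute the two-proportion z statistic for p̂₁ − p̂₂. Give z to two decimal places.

p̂₁ = 840/3188 = 0.26349, p̂₂ = 742/2539 = 0.29224.
Pooled p̂ = (840+742)/(3188+2539) = 1582/5727 = 0.27624.
SE = √(p̂(1−p̂)(1/n₁+1/n₂)) = √(0.27624·0.72376·0.000707532) = √(0.000141456) = 0.01189.
z = (0.26349 − 0.29224)/0.01189 = -0.02875/0.01189 = -2.42.

z = -2.42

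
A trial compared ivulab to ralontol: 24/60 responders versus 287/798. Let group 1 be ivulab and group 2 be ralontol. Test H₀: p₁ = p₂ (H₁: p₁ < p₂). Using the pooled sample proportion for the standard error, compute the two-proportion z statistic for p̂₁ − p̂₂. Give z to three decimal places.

p̂₁ = 24/60 ≈ 0.40000, p̂₂ = 287/798 ≈ 0.35965.
Pooled p̂ = (24+287)/(60+798) = 311/858 = 0.36247.
SE = √(0.231086 × 0.0179198) = 0.06435.
z = (0.40000 − 0.35965)/0.06435 = 0.04035/0.06435 = 0.627.
p-value = P(Z < 0.627) ≈ 0.7347.

z = 0.627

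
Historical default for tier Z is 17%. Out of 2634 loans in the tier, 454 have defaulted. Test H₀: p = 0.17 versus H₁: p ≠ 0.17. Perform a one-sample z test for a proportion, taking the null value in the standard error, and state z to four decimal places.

p̂ = 454/2634 ≈ 0.172361.
Under H₀, SE = √(0.17·0.83/2634) = √(5.35687e-05) = 0.007319.
z = (0.172361 − 0.17)/0.007319 = 0.002361/0.007319 = 0.3226.

z = 0.3226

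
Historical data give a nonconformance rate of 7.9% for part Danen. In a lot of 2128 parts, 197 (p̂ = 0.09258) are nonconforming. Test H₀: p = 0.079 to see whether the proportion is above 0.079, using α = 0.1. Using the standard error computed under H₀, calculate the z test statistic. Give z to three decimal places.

p̂ = 197/2128 ≈ 0.092575.
Standard error under H₀: √(0.079×0.921/2128) = 0.005847.
z = (0.092575 − 0.079)/0.005847 = 0.013575/0.005847 = 2.322.
p-value = P(Z > 2.322) ≈ 0.0101; since p < α = 0.1, reject H₀.

z = 2.322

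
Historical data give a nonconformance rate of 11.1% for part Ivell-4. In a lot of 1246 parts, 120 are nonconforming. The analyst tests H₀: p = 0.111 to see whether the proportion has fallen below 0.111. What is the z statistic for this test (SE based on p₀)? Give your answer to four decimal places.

z = -1.6509

p̂ = 120/1246 = 0.0963082.
SE = √(p₀(1−p₀)/n) = √(0.098679/1246) = 0.0088992.
z = (0.0963082 − 0.111)/0.0088992 = -0.0146918/0.0088992 = -1.6509.
p-value = P(Z < -1.651) ≈ 0.0494.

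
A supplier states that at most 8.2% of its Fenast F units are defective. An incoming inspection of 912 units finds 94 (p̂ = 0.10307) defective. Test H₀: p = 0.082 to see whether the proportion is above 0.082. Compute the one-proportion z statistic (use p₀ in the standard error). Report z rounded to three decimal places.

z = 2.319

p̂ = 94/912 = 0.103070.
Standard error under H₀: √(0.082×0.918/912) = 0.009085.
z = (0.103070 − 0.082)/0.009085 = 0.021070/0.009085 = 2.319.
p-value = P(Z > 2.319) ≈ 0.0102.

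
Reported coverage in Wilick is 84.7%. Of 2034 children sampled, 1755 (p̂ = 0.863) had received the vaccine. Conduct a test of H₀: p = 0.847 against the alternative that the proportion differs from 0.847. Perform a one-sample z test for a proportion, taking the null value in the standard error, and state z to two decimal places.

p̂ = 1755/2034 ≈ 0.8628.
SE = √(p₀(1−p₀)/n) = √(0.12959/2034) = 0.0080.
z = (0.8628 − 0.847)/0.0080 = 0.0158/0.0080 = 1.98.

z = 1.98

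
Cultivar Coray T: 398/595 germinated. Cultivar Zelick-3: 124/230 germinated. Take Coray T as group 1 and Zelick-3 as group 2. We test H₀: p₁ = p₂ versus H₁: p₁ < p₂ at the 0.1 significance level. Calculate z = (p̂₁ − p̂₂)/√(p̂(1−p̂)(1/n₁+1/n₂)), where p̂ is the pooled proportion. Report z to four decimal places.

z = 3.4673

p̂₁ = 398/595 ≈ 0.668908, p̂₂ = 124/230 ≈ 0.539130.
Pooled p̂ = (398+124)/(595+230) = 522/825 = 0.632727.
SE = √(0.232383 × 0.0060285) = 0.037429.
z = (0.668908 − 0.539130)/0.037429 = 0.129778/0.037429 = 3.4673.
p-value = P(Z < 3.467) ≈ 0.9997; since p > α = 0.1, fail to reject H₀.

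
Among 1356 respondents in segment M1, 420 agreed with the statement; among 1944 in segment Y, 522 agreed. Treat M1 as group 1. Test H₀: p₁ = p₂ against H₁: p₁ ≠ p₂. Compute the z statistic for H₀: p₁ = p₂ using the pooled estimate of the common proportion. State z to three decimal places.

p̂₁ = 420/1356 ≈ 0.30973, p̂₂ = 522/1944 ≈ 0.26852.
Pooled p̂ = (420+522)/(1356+1944) = 942/3300 = 0.28545.
SE = √(p̂(1−p̂)(1/n₁+1/n₂)) = √(0.28545·0.71455·0.00125187) = √(0.000255344) = 0.01598.
z = (0.30973 − 0.26852)/0.01598 = 0.04121/0.01598 = 2.579.

z = 2.579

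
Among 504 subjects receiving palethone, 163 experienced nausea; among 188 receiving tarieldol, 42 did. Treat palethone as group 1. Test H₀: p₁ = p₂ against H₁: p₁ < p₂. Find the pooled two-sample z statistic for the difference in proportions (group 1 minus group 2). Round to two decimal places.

p̂₁ = 163/504 = 0.3234, p̂₂ = 42/188 = 0.2234.
Pooled p̂ = (163+42)/(504+188) = 205/692 = 0.2962.
SE = √(p̂(1−p̂)(1/n₁+1/n₂)) = √(0.2962·0.7038·0.00730328) = √(0.00152261) = 0.0390.
z = (0.3234 − 0.2234)/0.0390 = 0.1000/0.0390 = 2.56.

z = 2.56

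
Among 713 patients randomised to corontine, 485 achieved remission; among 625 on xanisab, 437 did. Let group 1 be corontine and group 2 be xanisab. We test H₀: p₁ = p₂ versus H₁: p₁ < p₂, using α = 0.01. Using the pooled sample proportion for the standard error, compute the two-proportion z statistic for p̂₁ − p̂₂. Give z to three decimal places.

z = -0.748

p̂₁ = 485/713 ≈ 0.68022, p̂₂ = 437/625 ≈ 0.69920.
Pooled p̂ = (485+437)/(713+625) = 922/1338 = 0.68909.
SE = √(0.214246 × 0.00300252) = 0.02536.
z = (0.68022 − 0.69920)/0.02536 = -0.01898/0.02536 = -0.748.
p-value = P(Z < -0.748) ≈ 0.2272, so at α = 0.01 we fail to reject H₀.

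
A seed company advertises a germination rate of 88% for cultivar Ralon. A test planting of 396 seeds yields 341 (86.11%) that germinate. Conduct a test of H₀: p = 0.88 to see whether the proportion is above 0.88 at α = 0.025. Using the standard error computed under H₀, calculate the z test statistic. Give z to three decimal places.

p̂ = 341/396 = 0.86111.
SE = √(p₀(1−p₀)/n) = √(0.1056/396) = 0.01633.
z = (0.86111 − 0.88)/0.01633 = -0.01889/0.01633 = -1.157.
p-value = P(Z > -1.157) ≈ 0.8763, so at α = 0.025 we fail to reject H₀.

z = -1.157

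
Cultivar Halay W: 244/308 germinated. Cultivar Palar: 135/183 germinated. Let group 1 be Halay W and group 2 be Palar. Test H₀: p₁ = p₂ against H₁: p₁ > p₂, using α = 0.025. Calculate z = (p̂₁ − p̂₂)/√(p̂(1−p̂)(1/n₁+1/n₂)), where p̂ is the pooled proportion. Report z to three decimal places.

p̂₁ = 244/308 = 0.79221, p̂₂ = 135/183 = 0.73770.
Pooled p̂ = (244+135)/(308+183) = 379/491 = 0.77189.
SE = √(p̂(1−p̂)(1/n₁+1/n₂)) = √(0.77189·0.22811·0.00871123) = √(0.00153382) = 0.03916.
z = (0.79221 − 0.73770)/0.03916 = 0.05451/0.03916 = 1.392.
p-value = P(Z > 1.392) ≈ 0.0820, so at α = 0.025 we fail to reject H₀.

z = 1.392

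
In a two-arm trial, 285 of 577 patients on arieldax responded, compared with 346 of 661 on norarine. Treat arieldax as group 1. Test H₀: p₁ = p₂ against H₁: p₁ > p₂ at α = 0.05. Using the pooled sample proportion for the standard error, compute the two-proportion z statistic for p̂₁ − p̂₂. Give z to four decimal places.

z = -1.0363

p̂₁ = 285/577 = 0.493934, p̂₂ = 346/661 = 0.523449.
Pooled p̂ = (285+346)/(577+661) = 631/1238 = 0.509693.
SE = √(p̂(1−p̂)(1/n₁+1/n₂)) = √(0.509693·0.490307·0.00324596) = √(0.000811185) = 0.028481.
z = (0.493934 − 0.523449)/0.028481 = -0.029515/0.028481 = -1.0363.
p-value = P(Z > -1.036) ≈ 0.8500, so at α = 0.05 we fail to reject H₀.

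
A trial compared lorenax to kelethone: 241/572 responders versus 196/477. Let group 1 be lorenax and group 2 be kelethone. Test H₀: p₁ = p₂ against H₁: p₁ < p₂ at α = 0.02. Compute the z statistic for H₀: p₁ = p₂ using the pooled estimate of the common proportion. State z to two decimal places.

p̂₁ = 241/572 ≈ 0.4213, p̂₂ = 196/477 ≈ 0.4109.
Pooled p̂ = (241+196)/(572+477) = 437/1049 = 0.4166.
SE = √(p̂(1−p̂)(1/n₁+1/n₂)) = √(0.4166·0.5834·0.00384469) = √(0.000934422) = 0.0306.
z = (0.4213 − 0.4109)/0.0306 = 0.0104/0.0306 = 0.34.
p-value = P(Z < 0.341) ≈ 0.6335. With α = 0.02, fail to reject H₀.

z = 0.34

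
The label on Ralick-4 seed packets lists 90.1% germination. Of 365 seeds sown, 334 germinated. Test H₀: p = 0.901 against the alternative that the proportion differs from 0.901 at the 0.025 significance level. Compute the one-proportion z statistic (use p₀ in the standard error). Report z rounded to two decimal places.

p̂ = 334/365 = 0.9151.
Under H₀, SE = √(0.901·0.099/365) = √(0.000244381) = 0.0156.
z = (0.9151 − 0.901)/0.0156 = 0.0141/0.0156 = 0.90.
p-value = 2·P(Z > 0.900) ≈ 0.3682. With α = 0.025, fail to reject H₀.

z = 0.90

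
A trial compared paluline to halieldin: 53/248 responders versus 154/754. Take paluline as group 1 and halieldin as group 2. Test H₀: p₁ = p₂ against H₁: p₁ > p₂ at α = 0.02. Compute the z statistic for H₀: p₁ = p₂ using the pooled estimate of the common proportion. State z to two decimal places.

p̂₁ = 53/248 = 0.2137, p̂₂ = 154/754 = 0.2042.
Pooled p̂ = (53+154)/(248+754) = 207/1002 = 0.2066.
SE = √(0.163909 × 0.00535852) = 0.0296.
z = (0.2137 − 0.2042)/0.0296 = 0.0095/0.0296 = 0.32.
p-value = P(Z > 0.319) ≈ 0.3747, so at α = 0.02 we fail to reject H₀.

z = 0.32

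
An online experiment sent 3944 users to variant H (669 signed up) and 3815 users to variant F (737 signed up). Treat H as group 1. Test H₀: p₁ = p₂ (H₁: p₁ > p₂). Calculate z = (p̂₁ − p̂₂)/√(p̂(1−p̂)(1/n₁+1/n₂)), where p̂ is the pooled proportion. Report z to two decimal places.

z = -2.69

p̂₁ = 669/3944 = 0.16962, p̂₂ = 737/3815 = 0.19318.
Pooled p̂ = (669+737)/(3944+3815) = 1406/7759 = 0.18121.
SE = √(0.148372 × 0.000515673) = 0.00875.
z = (0.16962 − 0.19318)/0.00875 = -0.02356/0.00875 = -2.69.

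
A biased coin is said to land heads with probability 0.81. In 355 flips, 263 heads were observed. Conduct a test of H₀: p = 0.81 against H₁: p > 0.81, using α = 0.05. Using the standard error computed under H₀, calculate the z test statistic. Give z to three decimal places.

z = -3.321

p̂ = 263/355 ≈ 0.74085.
SE = √(p₀(1−p₀)/n) = √(0.1539/355) = 0.02082.
z = (0.74085 − 0.81)/0.02082 = -0.06915/0.02082 = -3.321.
p-value = P(Z > -3.321) ≈ 0.9996, so at α = 0.05 we fail to reject H₀.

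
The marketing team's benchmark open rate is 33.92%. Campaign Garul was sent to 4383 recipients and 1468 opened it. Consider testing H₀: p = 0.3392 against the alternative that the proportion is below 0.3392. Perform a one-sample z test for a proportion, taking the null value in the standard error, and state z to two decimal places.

p̂ = 1468/4383 = 0.3349.
SE = √(p₀(1−p₀)/n) = √(0.22414/4383) = 0.0072.
z = (0.3349 − 0.3392)/0.0072 = -0.0043/0.0072 = -0.60.
p-value = P(Z < -0.597) ≈ 0.2752.

z = -0.60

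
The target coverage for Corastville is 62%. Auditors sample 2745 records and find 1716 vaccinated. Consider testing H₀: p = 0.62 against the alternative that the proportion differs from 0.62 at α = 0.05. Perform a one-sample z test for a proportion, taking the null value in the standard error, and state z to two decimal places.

z = 0.55

p̂ = 1716/2745 = 0.6251.
SE = √(p₀(1−p₀)/n) = √(0.2356/2745) = 0.0093.
z = (0.6251 − 0.62)/0.0093 = 0.0051/0.0093 = 0.55.
Two-sided p-value ≈ 2·Φ(−0.554) = 0.5793, so at α = 0.05 we fail to reject H₀.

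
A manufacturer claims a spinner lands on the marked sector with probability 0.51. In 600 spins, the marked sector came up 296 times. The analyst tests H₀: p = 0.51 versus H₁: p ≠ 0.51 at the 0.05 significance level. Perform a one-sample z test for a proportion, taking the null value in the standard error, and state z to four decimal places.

z = -0.8167

p̂ = 296/600 = 0.493333.
Standard error under H₀: √(0.51×0.49/600) = 0.020408.
z = (0.493333 − 0.51)/0.020408 = -0.016667/0.020408 = -0.8167.
p-value = 2·P(Z > 0.817) ≈ 0.4141. With α = 0.05, fail to reject H₀.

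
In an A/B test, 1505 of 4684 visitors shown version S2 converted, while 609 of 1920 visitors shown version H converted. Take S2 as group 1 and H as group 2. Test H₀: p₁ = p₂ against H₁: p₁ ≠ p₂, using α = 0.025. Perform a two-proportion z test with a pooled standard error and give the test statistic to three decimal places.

z = 0.326

p̂₁ = 1505/4684 ≈ 0.32131, p̂₂ = 609/1920 ≈ 0.31719.
Pooled p̂ = (1505+609)/(4684+1920) = 2114/6604 = 0.32011.
SE = √(p̂(1−p̂)(1/n₁+1/n₂)) = √(0.32011·0.67989·0.000734326) = √(0.000159818) = 0.01264.
z = (0.32131 − 0.31719)/0.01264 = 0.00412/0.01264 = 0.326.
p-value = 2·P(Z > 0.326) ≈ 0.7446. With α = 0.025, fail to reject H₀.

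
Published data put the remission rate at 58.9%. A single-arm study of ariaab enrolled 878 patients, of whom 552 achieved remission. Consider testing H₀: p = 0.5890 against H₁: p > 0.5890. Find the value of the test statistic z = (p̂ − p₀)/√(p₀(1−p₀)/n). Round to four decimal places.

z = 2.3910

p̂ = 552/878 = 0.628702.
Standard error under H₀: √(0.589×0.411/878) = 0.016605.
z = (0.628702 − 0.589)/0.016605 = 0.039702/0.016605 = 2.3910.
p-value = P(Z > 2.391) ≈ 0.0084.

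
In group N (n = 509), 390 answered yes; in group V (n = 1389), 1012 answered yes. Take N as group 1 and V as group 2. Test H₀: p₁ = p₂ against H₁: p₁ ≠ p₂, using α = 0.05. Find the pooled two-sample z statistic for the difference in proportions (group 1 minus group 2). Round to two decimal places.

z = 1.65

p̂₁ = 390/509 = 0.7662, p̂₂ = 1012/1389 = 0.7286.
Pooled p̂ = (390+1012)/(509+1389) = 1402/1898 = 0.7387.
SE = √(0.193036 × 0.00268458) = 0.0228.
z = (0.7662 − 0.7286)/0.0228 = 0.0376/0.0228 = 1.65.
p-value = 2·P(Z > 1.653) ≈ 0.0984, so at α = 0.05 we fail to reject H₀.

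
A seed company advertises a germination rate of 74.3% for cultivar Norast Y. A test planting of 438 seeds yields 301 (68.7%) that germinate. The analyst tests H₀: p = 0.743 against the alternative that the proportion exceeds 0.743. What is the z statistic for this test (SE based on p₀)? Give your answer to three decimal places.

z = -2.672

p̂ = 301/438 = 0.68721.
Standard error under H₀: √(0.743×0.257/438) = 0.02088.
z = (0.68721 − 0.743)/0.02088 = -0.05579/0.02088 = -2.672.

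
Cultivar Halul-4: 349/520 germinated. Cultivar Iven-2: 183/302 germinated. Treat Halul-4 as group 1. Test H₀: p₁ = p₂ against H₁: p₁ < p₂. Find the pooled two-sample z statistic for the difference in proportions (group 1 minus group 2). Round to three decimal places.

z = 1.886

p̂₁ = 349/520 ≈ 0.67115, p̂₂ = 183/302 ≈ 0.60596.
Pooled p̂ = (349+183)/(520+302) = 532/822 = 0.64720.
SE = √(p̂(1−p̂)(1/n₁+1/n₂)) = √(0.64720·0.35280·0.00523434) = √(0.00119516) = 0.03457.
z = (0.67115 − 0.60596)/0.03457 = 0.06519/0.03457 = 1.886.
p-value = P(Z < 1.886) ≈ 0.9703.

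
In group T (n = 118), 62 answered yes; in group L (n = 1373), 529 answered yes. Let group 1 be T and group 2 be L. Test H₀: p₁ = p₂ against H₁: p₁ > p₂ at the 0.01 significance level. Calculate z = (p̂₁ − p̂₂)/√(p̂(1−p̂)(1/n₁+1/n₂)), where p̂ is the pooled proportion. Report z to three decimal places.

p̂₁ = 62/118 ≈ 0.525424, p̂₂ = 529/1373 ≈ 0.385288.
Pooled p̂ = (62+529)/(118+1373) = 591/1491 = 0.396378.
SE = √(0.239263 × 0.00920291) = 0.046925.
z = (0.525424 − 0.385288)/0.046925 = 0.140136/0.046925 = 2.986.
p-value = P(Z > 2.986) ≈ 0.0014, so at α = 0.01 we reject H₀.

z = 2.986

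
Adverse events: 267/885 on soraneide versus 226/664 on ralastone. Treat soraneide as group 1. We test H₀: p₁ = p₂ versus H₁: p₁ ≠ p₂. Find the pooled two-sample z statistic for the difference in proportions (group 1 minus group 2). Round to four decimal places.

z = -1.6168

p̂₁ = 267/885 ≈ 0.301695, p̂₂ = 226/664 ≈ 0.340361.
Pooled p̂ = (267+226)/(885+664) = 493/1549 = 0.318270.
SE = √(p̂(1−p̂)(1/n₁+1/n₂)) = √(0.318270·0.681730·0.00263597) = √(0.000571937) = 0.023915.
z = (0.301695 − 0.340361)/0.023915 = -0.038666/0.023915 = -1.6168.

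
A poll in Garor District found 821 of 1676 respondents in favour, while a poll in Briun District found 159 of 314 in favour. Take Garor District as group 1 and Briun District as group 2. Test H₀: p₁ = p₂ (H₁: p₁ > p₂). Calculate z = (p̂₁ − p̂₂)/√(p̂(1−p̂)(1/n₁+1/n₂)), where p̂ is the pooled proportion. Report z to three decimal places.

z = -0.537

p̂₁ = 821/1676 = 0.48986, p̂₂ = 159/314 = 0.50637.
Pooled p̂ = (821+159)/(1676+314) = 980/1990 = 0.49246.
SE = √(p̂(1−p̂)(1/n₁+1/n₂)) = √(0.49246·0.50754·0.00378137) = √(0.000945128) = 0.03074.
z = (0.48986 − 0.50637)/0.03074 = -0.01651/0.03074 = -0.537.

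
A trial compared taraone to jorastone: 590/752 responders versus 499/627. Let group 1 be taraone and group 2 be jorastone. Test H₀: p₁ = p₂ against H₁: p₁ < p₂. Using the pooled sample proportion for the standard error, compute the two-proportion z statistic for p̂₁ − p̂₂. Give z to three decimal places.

p̂₁ = 590/752 ≈ 0.78457, p̂₂ = 499/627 ≈ 0.79585.
Pooled p̂ = (590+499)/(752+627) = 1089/1379 = 0.78970.
SE = √(p̂(1−p̂)(1/n₁+1/n₂)) = √(0.78970·0.21030·0.00292468) = √(0.000485709) = 0.02204.
z = (0.78457 − 0.79585)/0.02204 = -0.01128/0.02204 = -0.512.
p-value = P(Z < -0.512) ≈ 0.3044.

z = -0.512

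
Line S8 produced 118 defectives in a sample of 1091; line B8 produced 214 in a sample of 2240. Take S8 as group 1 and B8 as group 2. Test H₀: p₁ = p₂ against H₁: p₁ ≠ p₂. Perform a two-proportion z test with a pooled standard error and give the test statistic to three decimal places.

z = 1.141

p̂₁ = 118/1091 ≈ 0.10816, p̂₂ = 214/2240 ≈ 0.09554.
Pooled p̂ = (118+214)/(1091+2240) = 332/3331 = 0.09967.
SE = √(p̂(1−p̂)(1/n₁+1/n₂)) = √(0.09967·0.90033·0.00136302) = √(0.000122311) = 0.01106.
z = (0.10816 − 0.09554)/0.01106 = 0.01262/0.01106 = 1.141.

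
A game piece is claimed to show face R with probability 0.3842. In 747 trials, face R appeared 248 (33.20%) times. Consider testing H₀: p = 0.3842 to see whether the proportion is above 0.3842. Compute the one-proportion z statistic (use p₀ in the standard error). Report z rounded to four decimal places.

p̂ = 248/747 = 0.331995.
SE = √(p₀(1−p₀)/n) = √(0.23659/747) = 0.017797.
z = (0.331995 − 0.3842)/0.017797 = -0.052205/0.017797 = -2.9334.
p-value = P(Z > -2.933) ≈ 0.9983.

z = -2.9334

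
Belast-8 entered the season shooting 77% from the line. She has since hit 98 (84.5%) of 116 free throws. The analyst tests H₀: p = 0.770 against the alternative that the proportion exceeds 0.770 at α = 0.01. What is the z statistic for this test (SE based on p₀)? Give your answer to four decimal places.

p̂ = 98/116 ≈ 0.844828.
SE = √(p₀(1−p₀)/n) = √(0.1771/116) = 0.039073.
z = (0.844828 − 0.77)/0.039073 = 0.074828/0.039073 = 1.9151.
p-value = P(Z > 1.915) ≈ 0.0277, so at α = 0.01 we fail to reject H₀.

z = 1.9151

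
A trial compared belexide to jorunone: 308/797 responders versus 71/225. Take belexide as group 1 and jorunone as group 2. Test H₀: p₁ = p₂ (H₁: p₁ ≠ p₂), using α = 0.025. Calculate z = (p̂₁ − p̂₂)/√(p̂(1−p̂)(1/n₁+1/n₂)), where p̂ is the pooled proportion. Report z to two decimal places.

p̂₁ = 308/797 = 0.3864, p̂₂ = 71/225 = 0.3156.
Pooled p̂ = (308+71)/(797+225) = 379/1022 = 0.3708.
SE = √(0.233318 × 0.00569915) = 0.0365.
z = (0.3864 − 0.3156)/0.0365 = 0.0708/0.0365 = 1.94.
Two-sided p-value ≈ 2·Φ(−1.944) = 0.0519, so at α = 0.025 we fail to reject H₀.

z = 1.94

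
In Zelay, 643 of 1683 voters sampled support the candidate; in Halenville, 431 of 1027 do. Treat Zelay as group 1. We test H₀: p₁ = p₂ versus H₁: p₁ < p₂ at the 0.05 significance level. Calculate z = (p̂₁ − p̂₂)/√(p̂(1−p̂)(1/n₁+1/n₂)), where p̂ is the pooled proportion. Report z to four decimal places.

z = -1.9420

p̂₁ = 643/1683 ≈ 0.382056, p̂₂ = 431/1027 ≈ 0.419669.
Pooled p̂ = (643+431)/(1683+1027) = 1074/2710 = 0.396310.
SE = √(0.239248 × 0.00156789) = 0.019368.
z = (0.382056 − 0.419669)/0.019368 = -0.037613/0.019368 = -1.9420.
p-value = P(Z < -1.942) ≈ 0.0261. With α = 0.05, reject H₀.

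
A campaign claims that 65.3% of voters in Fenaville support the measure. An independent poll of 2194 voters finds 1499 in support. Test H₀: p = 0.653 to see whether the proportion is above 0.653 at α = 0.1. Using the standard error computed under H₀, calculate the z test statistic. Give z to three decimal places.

z = 2.974

p̂ = 1499/2194 = 0.683227.
SE = √(p₀(1−p₀)/n) = √(0.22659/2194) = 0.010163.
z = (0.683227 − 0.653)/0.010163 = 0.030227/0.010163 = 2.974.
p-value = P(Z > 2.974) ≈ 0.0015, so at α = 0.1 we reject H₀.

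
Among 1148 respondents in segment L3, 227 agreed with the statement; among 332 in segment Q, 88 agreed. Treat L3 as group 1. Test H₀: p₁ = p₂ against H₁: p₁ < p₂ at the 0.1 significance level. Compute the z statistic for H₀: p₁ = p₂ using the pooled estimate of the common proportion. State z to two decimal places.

p̂₁ = 227/1148 = 0.1977, p̂₂ = 88/332 = 0.2651.
Pooled p̂ = (227+88)/(1148+332) = 315/1480 = 0.2128.
SE = √(0.167538 × 0.00388313) = 0.0255.
z = (0.1977 − 0.2651)/0.0255 = -0.0674/0.0255 = -2.64.
p-value = P(Z < -2.640) ≈ 0.0042. With α = 0.1, reject H₀.

z = -2.64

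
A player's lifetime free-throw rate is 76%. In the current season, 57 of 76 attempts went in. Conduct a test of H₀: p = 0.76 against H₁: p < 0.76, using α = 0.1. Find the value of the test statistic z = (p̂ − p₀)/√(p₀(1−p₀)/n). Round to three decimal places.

z = -0.204

p̂ = 57/76 ≈ 0.75000.
Standard error under H₀: √(0.76×0.24/76) = 0.04899.
z = (0.75000 − 0.76)/0.04899 = -0.01000/0.04899 = -0.204.
p-value = P(Z < -0.204) ≈ 0.4191, so at α = 0.1 we fail to reject H₀.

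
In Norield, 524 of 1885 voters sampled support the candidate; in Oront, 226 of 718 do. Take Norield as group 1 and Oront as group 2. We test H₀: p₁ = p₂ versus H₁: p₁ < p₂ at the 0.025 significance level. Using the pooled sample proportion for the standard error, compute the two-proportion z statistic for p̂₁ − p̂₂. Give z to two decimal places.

z = -1.85

p̂₁ = 524/1885 = 0.2780, p̂₂ = 226/718 = 0.3148.
Pooled p̂ = (524+226)/(1885+718) = 750/2603 = 0.2881.
SE = √(0.205111 × 0.00192326) = 0.0199.
z = (0.2780 − 0.3148)/0.0199 = -0.0368/0.0199 = -1.85.
p-value = P(Z < -1.852) ≈ 0.0320; since p > α = 0.025, fail to reject H₀.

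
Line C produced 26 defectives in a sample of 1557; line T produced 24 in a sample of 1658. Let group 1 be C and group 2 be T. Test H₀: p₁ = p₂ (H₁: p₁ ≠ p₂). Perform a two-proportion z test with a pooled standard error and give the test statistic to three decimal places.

z = 0.509

p̂₁ = 26/1557 ≈ 0.016699, p̂₂ = 24/1658 ≈ 0.014475.
Pooled p̂ = (26+24)/(1557+1658) = 50/3215 = 0.015552.
SE = √(p̂(1−p̂)(1/n₁+1/n₂)) = √(0.015552·0.984448·0.0012454) = √(1.90673e-05) = 0.004367.
z = (0.016699 − 0.014475)/0.004367 = 0.002224/0.004367 = 0.509.
p-value = 2·P(Z > 0.509) ≈ 0.6106.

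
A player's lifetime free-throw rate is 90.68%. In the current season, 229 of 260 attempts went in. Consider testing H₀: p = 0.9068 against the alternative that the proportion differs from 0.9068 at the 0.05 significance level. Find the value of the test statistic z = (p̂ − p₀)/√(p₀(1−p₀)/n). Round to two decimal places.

z = -1.44

p̂ = 229/260 ≈ 0.8808.
SE = √(p₀(1−p₀)/n) = √(0.084514/260) = 0.0180.
z = (0.8808 − 0.9068)/0.0180 = -0.0260/0.0180 = -1.44.
Two-sided p-value ≈ 2·Φ(−1.444) = 0.1488, so at α = 0.05 we fail to reject H₀.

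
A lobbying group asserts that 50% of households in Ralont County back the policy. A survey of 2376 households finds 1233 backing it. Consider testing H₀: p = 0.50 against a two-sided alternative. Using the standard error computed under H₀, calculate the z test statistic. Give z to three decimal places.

p̂ = 1233/2376 ≈ 0.51894.
Under H₀, SE = √(0.5·0.5/2376) = √(0.000105219) = 0.01026.
z = (0.51894 − 0.5)/0.01026 = 0.01894/0.01026 = 1.846.
p-value = 2·P(Z > 1.846) ≈ 0.0648.

z = 1.846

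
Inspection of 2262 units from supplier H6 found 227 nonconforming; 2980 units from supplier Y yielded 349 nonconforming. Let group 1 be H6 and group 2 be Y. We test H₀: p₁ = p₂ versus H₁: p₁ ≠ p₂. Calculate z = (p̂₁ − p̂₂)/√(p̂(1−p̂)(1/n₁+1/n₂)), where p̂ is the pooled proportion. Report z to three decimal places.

z = -1.922

p̂₁ = 227/2262 = 0.10035, p̂₂ = 349/2980 = 0.11711.
Pooled p̂ = (227+349)/(2262+2980) = 576/5242 = 0.10988.
SE = √(p̂(1−p̂)(1/n₁+1/n₂)) = √(0.10988·0.89012·0.000777657) = √(7.60609e-05) = 0.00872.
z = (0.10035 − 0.11711)/0.00872 = -0.01676/0.00872 = -1.922.
p-value = 2·P(Z > 1.922) ≈ 0.0546.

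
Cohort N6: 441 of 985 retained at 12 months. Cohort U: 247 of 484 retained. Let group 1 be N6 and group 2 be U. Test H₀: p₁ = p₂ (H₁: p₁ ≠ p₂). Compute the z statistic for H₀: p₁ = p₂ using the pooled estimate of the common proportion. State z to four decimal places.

z = -2.2605

p̂₁ = 441/985 = 0.4477157, p̂₂ = 247/484 = 0.5103306.
Pooled p̂ = (441+247)/(985+484) = 688/1469 = 0.4683458.
SE = √(p̂(1−p̂)(1/n₁+1/n₂)) = √(0.4683458·0.5316542·0.00308134) = √(0.000767249) = 0.0276993.
z = (0.4477157 − 0.5103306)/0.0276993 = -0.0626149/0.0276993 = -2.2605.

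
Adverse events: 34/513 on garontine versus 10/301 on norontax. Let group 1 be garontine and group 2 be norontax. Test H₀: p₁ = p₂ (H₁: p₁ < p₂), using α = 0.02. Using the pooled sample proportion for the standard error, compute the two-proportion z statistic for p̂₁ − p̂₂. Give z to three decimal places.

z = 2.013

p̂₁ = 34/513 ≈ 0.06628, p̂₂ = 10/301 ≈ 0.03322.
Pooled p̂ = (34+10)/(513+301) = 44/814 = 0.05405.
SE = √(p̂(1−p̂)(1/n₁+1/n₂)) = √(0.05405·0.94595·0.00527158) = √(0.000269547) = 0.01642.
z = (0.06628 − 0.03322)/0.01642 = 0.03306/0.01642 = 2.013.
p-value = P(Z < 2.013) ≈ 0.9780, so at α = 0.02 we fail to reject H₀.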